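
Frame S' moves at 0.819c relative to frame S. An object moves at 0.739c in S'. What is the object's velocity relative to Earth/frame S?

u = (u' + v)/(1 + u'v/c²)
Numerator: 0.739 + 0.819 = 1.558
Denominator: 1 + 0.605241 = 1.605241
u = 1.558/1.605241 = 0.9706c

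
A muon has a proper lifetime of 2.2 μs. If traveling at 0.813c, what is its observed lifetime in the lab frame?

Proper lifetime τ₀ = 2.2 μs
γ = 1/√(1 - 0.813²) = 1.7174
τ = γτ₀ = 1.7174 × 2.2 μs = 3.778 μs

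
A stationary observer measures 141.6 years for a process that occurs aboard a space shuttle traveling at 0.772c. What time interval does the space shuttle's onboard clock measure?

Dilated time Δt = 141.6 years
γ = 1/√(1 - 0.772²) = 1.5733
Δt₀ = Δt/γ = 141.6/1.5733 = 90.00 years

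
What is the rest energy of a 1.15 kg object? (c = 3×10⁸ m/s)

c² = (3×10⁸)² = 9.000×10¹⁶ m²/s²
E₀ = mc² = 1.15 × 9.000×10¹⁶ = 1.035×10¹⁷ J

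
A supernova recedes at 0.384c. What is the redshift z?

β = 0.384
(1+β)/(1-β) = 1.384/0.616 = 2.2468
√(2.2468) = 1.4989
z = 1.4989 - 1 = 0.4989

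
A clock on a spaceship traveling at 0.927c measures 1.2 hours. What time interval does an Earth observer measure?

Proper time Δt₀ = 1.2 hours
γ = 1/√(1 - 0.927²) = 2.666
Δt = γΔt₀ = 2.666 × 1.2 = 3.199 hours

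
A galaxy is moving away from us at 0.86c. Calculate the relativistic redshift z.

β = 0.86
(1+β)/(1-β) = 1.86/0.14 = 13.286
√(13.286) = 3.645
z = 3.645 - 1 = 2.645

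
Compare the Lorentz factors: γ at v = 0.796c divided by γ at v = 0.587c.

γ₁ = 1/√(1 - 0.796²) = 1.652
γ₂ = 1/√(1 - 0.587²) = 1.235
γ₁/γ₂ = 1.652/1.235 = 1.338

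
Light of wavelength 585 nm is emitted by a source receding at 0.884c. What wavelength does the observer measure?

β = 0.884
Wavelength Doppler factor = √(1.884/0.116) = √(16.24) = 4.030
λ_obs = 585 × 4.030 = 2358 nm (redshift)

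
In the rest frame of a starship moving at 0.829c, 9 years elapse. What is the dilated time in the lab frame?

Proper time Δt₀ = 9 years
γ = 1/√(1 - 0.829²) = 1.788
Δt = γΔt₀ = 1.788 × 9 = 16.09 years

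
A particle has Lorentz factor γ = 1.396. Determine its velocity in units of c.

From γ = 1/√(1 - v²/c²):
1/γ² = 1/1.396² = 0.5131
v²/c² = 1 - 0.5131 = 0.4869
v/c = √(0.4869) = 0.6978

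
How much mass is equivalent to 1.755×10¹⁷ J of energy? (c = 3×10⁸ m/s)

From E = mc², we get m = E/c²
c² = (3×10⁸)² = 9×10¹⁶ m²/s²
m = 1.755×10¹⁷ / 9×10¹⁶ = 1.950 kg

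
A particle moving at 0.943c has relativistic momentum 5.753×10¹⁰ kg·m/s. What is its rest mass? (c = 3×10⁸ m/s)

γ = 1/√(1 - 0.943²) = 3.0049
v = 0.943 × 3×10⁸ = 2.829×10⁸ m/s
m = p/(γv) = 5.753×10¹⁰/(3.0049 × 2.829×10⁸) = 67.68 kg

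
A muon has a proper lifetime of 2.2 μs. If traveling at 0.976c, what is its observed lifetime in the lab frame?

Proper lifetime τ₀ = 2.2 μs
γ = 1/√(1 - 0.976²) = 4.592
τ = γτ₀ = 4.592 × 2.2 μs = 10.10 μs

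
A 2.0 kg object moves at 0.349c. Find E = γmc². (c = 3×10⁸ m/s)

γ = 1/√(1 - 0.349²) = 1.067
mc² = 2.0 × (3×10⁸)² = 1.800×10¹⁷ J
E = γmc² = 1.067 × 1.800×10¹⁷ = 1.921×10¹⁷ J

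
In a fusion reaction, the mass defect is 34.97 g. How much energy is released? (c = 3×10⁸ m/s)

Convert mass defect: Δm = 34.97 g = 0.03497 kg
E = Δm·c² = 0.03497 × (3×10⁸)²
= 0.03497 × 9×10¹⁶ = 3.147×10¹⁵ J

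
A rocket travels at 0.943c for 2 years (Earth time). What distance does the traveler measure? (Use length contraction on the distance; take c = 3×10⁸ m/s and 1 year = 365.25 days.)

Earth distance: d = v × t = 0.943c × 2 yr = 1.7855×10¹⁶ m
γ = 3.0049
d' = d/γ = 1.7855×10¹⁶/3.0049 = 5.942×10¹⁵ m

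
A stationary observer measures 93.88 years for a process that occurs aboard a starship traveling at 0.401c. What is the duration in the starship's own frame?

Dilated time Δt = 93.88 years
γ = 1/√(1 - 0.401²) = 1.0916
Δt₀ = Δt/γ = 93.88/1.0916 = 86.00 years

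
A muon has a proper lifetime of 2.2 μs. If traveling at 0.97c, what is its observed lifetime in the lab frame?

Proper lifetime τ₀ = 2.2 μs
γ = 1/√(1 - 0.97²) = 4.1135
τ = γτ₀ = 4.1135 × 2.2 μs = 9.050 μs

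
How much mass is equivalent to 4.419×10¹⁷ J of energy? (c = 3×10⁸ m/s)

From E = mc², we get m = E/c²
c² = (3×10⁸)² = 9×10¹⁶ m²/s²
m = 4.419×10¹⁷ / 9×10¹⁶ = 4.910 kg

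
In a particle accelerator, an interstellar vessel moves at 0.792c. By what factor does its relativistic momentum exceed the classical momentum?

p_rel = γmv, p_class = mv
Ratio = γ = 1/√(1 - 0.792²)
= 1/√(0.372736) = 1.638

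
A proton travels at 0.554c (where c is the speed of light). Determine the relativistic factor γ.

v/c = 0.554, so (v/c)² = 0.306916
1 - (v/c)² = 0.693084
γ = 1/√(0.693084) = 1.201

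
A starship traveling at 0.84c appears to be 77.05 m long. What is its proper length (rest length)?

Contracted length L = 77.05 m
γ = 1/√(1 - 0.84²) = 1.843
L₀ = γL = 1.843 × 77.05 = 142.0 m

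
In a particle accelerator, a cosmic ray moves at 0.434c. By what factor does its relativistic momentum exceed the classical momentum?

p_rel = γmv, p_class = mv
Ratio = γ = 1/√(1 - 0.434²)
= 1/√(0.811644) = 1.110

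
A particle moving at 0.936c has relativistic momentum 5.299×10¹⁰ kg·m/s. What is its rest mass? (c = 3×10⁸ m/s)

γ = 1/√(1 - 0.936²) = 2.8409
v = 0.936 × 3×10⁸ = 2.808×10⁸ m/s
m = p/(γv) = 5.299×10¹⁰/(2.8409 × 2.808×10⁸) = 66.43 kg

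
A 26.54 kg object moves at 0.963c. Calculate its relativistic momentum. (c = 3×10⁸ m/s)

γ = 1/√(1 - 0.963²) = 3.711
v = 0.963 × 3×10⁸ = 2.889×10⁸ m/s
p = γmv = 3.711 × 26.54 × 2.889×10⁸ = 2.845×10¹⁰ kg·m/s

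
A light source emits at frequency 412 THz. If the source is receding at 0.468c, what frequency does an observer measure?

β = v/c = 0.468
(1-β)/(1+β) = 0.532/1.468 = 0.3624
Doppler factor = √(0.3624) = 0.6020
f_obs = 412 × 0.6020 = 248.0 THz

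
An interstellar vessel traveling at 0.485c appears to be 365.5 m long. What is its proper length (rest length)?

Contracted length L = 365.5 m
γ = 1/√(1 - 0.485²) = 1.1435
L₀ = γL = 1.1435 × 365.5 = 417.9 m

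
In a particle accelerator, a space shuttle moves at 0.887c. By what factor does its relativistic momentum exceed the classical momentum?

p_rel = γmv, p_class = mv
Ratio = γ = 1/√(1 - 0.887²)
= 1/√(0.213231) = 2.166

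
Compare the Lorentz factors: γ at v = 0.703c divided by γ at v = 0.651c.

γ₁ = 1/√(1 - 0.703²) = 1.4061
γ₂ = 1/√(1 - 0.651²) = 1.3174
γ₁/γ₂ = 1.4061/1.3174 = 1.067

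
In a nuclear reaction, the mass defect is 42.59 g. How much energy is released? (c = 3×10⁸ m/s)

Convert mass defect: Δm = 42.59 g = 0.04259 kg
E = Δm·c² = 0.04259 × (3×10⁸)²
= 0.04259 × 9×10¹⁶ = 3.833×10¹⁵ J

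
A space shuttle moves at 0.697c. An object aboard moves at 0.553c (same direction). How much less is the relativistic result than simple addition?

Classical: u' + v = 0.553 + 0.697 = 1.25c
Relativistic: u = (0.553 + 0.697)/(1 + 0.385441) = 1.25/1.385441 = 0.9022c
Difference: 1.25 - 0.9022 = 0.3478c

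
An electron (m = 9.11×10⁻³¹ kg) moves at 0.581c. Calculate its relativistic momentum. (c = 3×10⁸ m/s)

γ = 1/√(1 - 0.581²) = 1.229
v = 0.581 × 3×10⁸ = 1.743×10⁸ m/s
p = γmv = 1.229 × 9.11×10⁻³¹ × 1.743×10⁸ = 1.951×10⁻²² kg·m/s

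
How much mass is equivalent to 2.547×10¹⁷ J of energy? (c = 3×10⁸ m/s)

From E = mc², we get m = E/c²
c² = (3×10⁸)² = 9×10¹⁶ m²/s²
m = 2.547×10¹⁷ / 9×10¹⁶ = 2.830 kg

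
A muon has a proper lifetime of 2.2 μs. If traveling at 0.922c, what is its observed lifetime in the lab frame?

Proper lifetime τ₀ = 2.2 μs
γ = 1/√(1 - 0.922²) = 2.5827
τ = γτ₀ = 2.5827 × 2.2 μs = 5.682 μs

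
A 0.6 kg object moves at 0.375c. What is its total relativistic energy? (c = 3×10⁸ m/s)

γ = 1/√(1 - 0.375²) = 1.0787
mc² = 0.6 × (3×10⁸)² = 5.400×10¹⁶ J
E = γmc² = 1.0787 × 5.400×10¹⁶ = 5.825×10¹⁶ J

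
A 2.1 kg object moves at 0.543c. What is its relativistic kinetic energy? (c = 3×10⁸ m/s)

γ = 1/√(1 - 0.543²) = 1.19086
γ - 1 = 0.19086
KE = (γ-1)mc² = 0.19086 × 2.1 × (3×10⁸)² = 3.607×10¹⁶ J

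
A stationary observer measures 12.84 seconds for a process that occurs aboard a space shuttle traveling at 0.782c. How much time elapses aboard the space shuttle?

Dilated time Δt = 12.84 seconds
γ = 1/√(1 - 0.782²) = 1.6044
Δt₀ = Δt/γ = 12.84/1.6044 = 8.003 seconds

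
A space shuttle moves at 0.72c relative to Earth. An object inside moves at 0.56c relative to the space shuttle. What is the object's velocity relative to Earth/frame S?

u = (u' + v)/(1 + u'v/c²)
Numerator: 0.56 + 0.72 = 1.28
Denominator: 1 + 0.4032 = 1.4032
u = 1.28/1.4032 = 0.9122c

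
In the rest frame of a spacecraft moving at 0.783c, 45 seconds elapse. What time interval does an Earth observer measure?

Proper time Δt₀ = 45 seconds
γ = 1/√(1 - 0.783²) = 1.60766
Δt = γΔt₀ = 1.60766 × 45 = 72.34 seconds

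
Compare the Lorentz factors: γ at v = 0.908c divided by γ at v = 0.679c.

γ₁ = 1/√(1 - 0.908²) = 2.3868
γ₂ = 1/√(1 - 0.679²) = 1.3621
γ₁/γ₂ = 2.3868/1.3621 = 1.752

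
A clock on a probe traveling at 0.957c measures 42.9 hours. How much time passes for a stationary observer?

Proper time Δt₀ = 42.9 hours
γ = 1/√(1 - 0.957²) = 3.447
Δt = γΔt₀ = 3.447 × 42.9 = 147.9 hours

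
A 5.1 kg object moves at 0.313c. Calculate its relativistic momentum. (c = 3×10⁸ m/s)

γ = 1/√(1 - 0.313²) = 1.0529
v = 0.313 × 3×10⁸ = 9.390×10⁷ m/s
p = γmv = 1.0529 × 5.1 × 9.390×10⁷ = 5.042×10⁸ kg·m/s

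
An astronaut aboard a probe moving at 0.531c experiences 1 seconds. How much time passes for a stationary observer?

Proper time Δt₀ = 1 seconds
γ = 1/√(1 - 0.531²) = 1.180
Δt = γΔt₀ = 1.180 × 1 = 1.180 seconds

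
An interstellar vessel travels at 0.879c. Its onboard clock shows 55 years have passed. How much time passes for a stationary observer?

Proper time Δt₀ = 55 years
γ = 1/√(1 - 0.879²) = 2.097
Δt = γΔt₀ = 2.097 × 55 = 115.3 years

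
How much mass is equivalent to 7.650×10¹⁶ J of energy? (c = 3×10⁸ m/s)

From E = mc², we get m = E/c²
c² = (3×10⁸)² = 9×10¹⁶ m²/s²
m = 7.650×10¹⁶ / 9×10¹⁶ = 0.8500 kg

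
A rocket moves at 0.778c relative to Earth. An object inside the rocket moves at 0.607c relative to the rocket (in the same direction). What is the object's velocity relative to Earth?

u = (u' + v)/(1 + u'v/c²)
Numerator: 0.607 + 0.778 = 1.385
Denominator: 1 + 0.472246 = 1.472246
u = 1.385/1.472246 = 0.9407c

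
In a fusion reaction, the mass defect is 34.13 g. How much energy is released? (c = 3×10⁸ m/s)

Convert mass defect: Δm = 34.13 g = 0.03413 kg
E = Δm·c² = 0.03413 × (3×10⁸)²
= 0.03413 × 9×10¹⁶ = 3.072×10¹⁵ J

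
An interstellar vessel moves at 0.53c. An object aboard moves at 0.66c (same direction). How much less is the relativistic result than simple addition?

Classical: u' + v = 0.66 + 0.53 = 1.19c
Relativistic: u = (0.66 + 0.53)/(1 + 0.3498) = 1.19/1.3498 = 0.8816c
Difference: 1.19 - 0.8816 = 0.3084c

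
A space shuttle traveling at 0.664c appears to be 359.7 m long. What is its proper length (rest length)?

Contracted length L = 359.7 m
γ = 1/√(1 - 0.664²) = 1.3374
L₀ = γL = 1.3374 × 359.7 = 481.1 m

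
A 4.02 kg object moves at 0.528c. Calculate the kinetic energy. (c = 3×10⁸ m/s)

γ = 1/√(1 - 0.528²) = 1.17752
γ - 1 = 0.17752
KE = (γ-1)mc² = 0.17752 × 4.02 × (3×10⁸)² = 6.423×10¹⁶ J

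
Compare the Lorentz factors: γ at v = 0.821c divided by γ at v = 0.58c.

γ₁ = 1/√(1 - 0.821²) = 1.752
γ₂ = 1/√(1 - 0.58²) = 1.228
γ₁/γ₂ = 1.752/1.228 = 1.427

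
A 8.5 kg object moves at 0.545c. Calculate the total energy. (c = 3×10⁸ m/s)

γ = 1/√(1 - 0.545²) = 1.1927
mc² = 8.5 × (3×10⁸)² = 7.650×10¹⁷ J
E = γmc² = 1.1927 × 7.650×10¹⁷ = 9.124×10¹⁷ J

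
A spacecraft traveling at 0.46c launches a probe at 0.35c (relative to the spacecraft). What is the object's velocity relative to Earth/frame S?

u = (u' + v)/(1 + u'v/c²)
Numerator: 0.35 + 0.46 = 0.81
Denominator: 1 + 0.161 = 1.161
u = 0.81/1.161 = 0.6977c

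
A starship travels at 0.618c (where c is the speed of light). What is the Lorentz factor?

v/c = 0.618, so (v/c)² = 0.381924
1 - (v/c)² = 0.618076
γ = 1/√(0.618076) = 1.272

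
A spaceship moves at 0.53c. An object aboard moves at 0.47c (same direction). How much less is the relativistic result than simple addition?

Classical: u' + v = 0.47 + 0.53 = 1c
Relativistic: u = (0.47 + 0.53)/(1 + 0.2491) = 1/1.2491 = 0.8006c
Difference: 1 - 0.8006 = 0.1994c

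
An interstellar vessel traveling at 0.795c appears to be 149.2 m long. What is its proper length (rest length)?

Contracted length L = 149.2 m
γ = 1/√(1 - 0.795²) = 1.649
L₀ = γL = 1.649 × 149.2 = 246.0 m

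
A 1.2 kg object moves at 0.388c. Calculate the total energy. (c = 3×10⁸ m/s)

γ = 1/√(1 - 0.388²) = 1.085
mc² = 1.2 × (3×10⁸)² = 1.080×10¹⁷ J
E = γmc² = 1.085 × 1.080×10¹⁷ = 1.172×10¹⁷ J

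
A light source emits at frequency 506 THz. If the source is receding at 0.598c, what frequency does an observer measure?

β = v/c = 0.598
(1-β)/(1+β) = 0.402/1.598 = 0.2516
Doppler factor = √(0.2516) = 0.5016
f_obs = 506 × 0.5016 = 253.8 THz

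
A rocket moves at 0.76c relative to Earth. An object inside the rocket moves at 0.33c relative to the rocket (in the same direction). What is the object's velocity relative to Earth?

u = (u' + v)/(1 + u'v/c²)
Numerator: 0.33 + 0.76 = 1.09
Denominator: 1 + 0.2508 = 1.2508
u = 1.09/1.2508 = 0.8714c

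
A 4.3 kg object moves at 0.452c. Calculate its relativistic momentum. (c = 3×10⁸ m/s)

γ = 1/√(1 - 0.452²) = 1.1211
v = 0.452 × 3×10⁸ = 1.356×10⁸ m/s
p = γmv = 1.1211 × 4.3 × 1.356×10⁸ = 6.537×10⁸ kg·m/s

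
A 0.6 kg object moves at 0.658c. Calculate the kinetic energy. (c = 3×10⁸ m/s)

γ = 1/√(1 - 0.658²) = 1.328
γ - 1 = 0.3280
KE = (γ-1)mc² = 0.3280 × 0.6 × (3×10⁸)² = 1.771×10¹⁶ J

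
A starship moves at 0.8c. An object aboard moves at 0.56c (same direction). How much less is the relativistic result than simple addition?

Classical: u' + v = 0.56 + 0.8 = 1.36c
Relativistic: u = (0.56 + 0.8)/(1 + 0.448) = 1.36/1.448 = 0.9392c
Difference: 1.36 - 0.9392 = 0.4208c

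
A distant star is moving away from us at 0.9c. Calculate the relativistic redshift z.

β = 0.9
(1+β)/(1-β) = 1.9/0.1 = 19.00
√(19.00) = 4.359
z = 4.359 - 1 = 3.359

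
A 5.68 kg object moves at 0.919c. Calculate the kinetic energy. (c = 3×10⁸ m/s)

γ = 1/√(1 - 0.919²) = 2.5364
γ - 1 = 1.5364
KE = (γ-1)mc² = 1.5364 × 5.68 × (3×10⁸)² = 7.854×10¹⁷ J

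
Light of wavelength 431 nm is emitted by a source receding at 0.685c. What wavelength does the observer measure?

β = 0.685
Wavelength Doppler factor = √(1.685/0.315) = √(5.349) = 2.3128
λ_obs = 431 × 2.3128 = 996.8 nm (redshift)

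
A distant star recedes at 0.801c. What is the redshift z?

β = 0.801
(1+β)/(1-β) = 1.801/0.199 = 9.050
√(9.050) = 3.008
z = 3.008 - 1 = 2.008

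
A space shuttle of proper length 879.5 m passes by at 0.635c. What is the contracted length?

Proper length L₀ = 879.5 m
γ = 1/√(1 - 0.635²) = 1.2945
L = L₀/γ = 879.5/1.2945 = 679.4 m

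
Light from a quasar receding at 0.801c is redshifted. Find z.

β = 0.801
(1+β)/(1-β) = 1.801/0.199 = 9.050
√(9.050) = 3.008
z = 3.008 - 1 = 2.008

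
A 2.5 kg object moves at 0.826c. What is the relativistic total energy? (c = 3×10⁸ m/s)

γ = 1/√(1 - 0.826²) = 1.774
mc² = 2.5 × (3×10⁸)² = 2.250×10¹⁷ J
E = γmc² = 1.774 × 2.250×10¹⁷ = 3.992×10¹⁷ J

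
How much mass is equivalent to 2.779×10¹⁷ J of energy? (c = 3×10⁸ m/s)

From E = mc², we get m = E/c²
c² = (3×10⁸)² = 9×10¹⁶ m²/s²
m = 2.779×10¹⁷ / 9×10¹⁶ = 3.088 kg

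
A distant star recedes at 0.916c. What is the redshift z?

β = 0.916
(1+β)/(1-β) = 1.916/0.084 = 22.81
√(22.81) = 4.776
z = 4.776 - 1 = 3.776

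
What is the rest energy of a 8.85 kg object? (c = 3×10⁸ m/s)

c² = (3×10⁸)² = 9.000×10¹⁶ m²/s²
E₀ = mc² = 8.85 × 9.000×10¹⁶ = 7.965×10¹⁷ J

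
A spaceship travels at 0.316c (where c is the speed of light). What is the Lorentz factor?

v/c = 0.316, so (v/c)² = 0.099856
1 - (v/c)² = 0.900144
γ = 1/√(0.900144) = 1.054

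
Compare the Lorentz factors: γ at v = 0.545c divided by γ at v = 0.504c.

γ₁ = 1/√(1 - 0.545²) = 1.193
γ₂ = 1/√(1 - 0.504²) = 1.158
γ₁/γ₂ = 1.193/1.158 = 1.030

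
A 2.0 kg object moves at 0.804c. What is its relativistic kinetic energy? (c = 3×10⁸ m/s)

γ = 1/√(1 - 0.804²) = 1.6817
γ - 1 = 0.6817
KE = (γ-1)mc² = 0.6817 × 2.0 × (3×10⁸)² = 1.227×10¹⁷ J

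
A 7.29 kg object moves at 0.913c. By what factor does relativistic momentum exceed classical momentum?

p_rel = γmv, p_class = mv
Ratio = γ = 1/√(1 - 0.913²) = 2.451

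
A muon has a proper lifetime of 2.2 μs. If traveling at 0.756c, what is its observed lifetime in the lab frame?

Proper lifetime τ₀ = 2.2 μs
γ = 1/√(1 - 0.756²) = 1.5277
τ = γτ₀ = 1.5277 × 2.2 μs = 3.361 μs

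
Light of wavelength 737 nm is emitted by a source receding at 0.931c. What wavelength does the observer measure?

β = 0.931
Wavelength Doppler factor = √(1.931/0.069) = √(27.986) = 5.290
λ_obs = 737 × 5.290 = 3899 nm (redshift)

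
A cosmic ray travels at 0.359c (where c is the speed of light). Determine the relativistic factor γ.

v/c = 0.359, so (v/c)² = 0.128881
1 - (v/c)² = 0.871119
γ = 1/√(0.871119) = 1.071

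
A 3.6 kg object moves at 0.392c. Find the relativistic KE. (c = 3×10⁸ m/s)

γ = 1/√(1 - 0.392²) = 1.087
γ - 1 = 0.08700
KE = (γ-1)mc² = 0.08700 × 3.6 × (3×10⁸)² = 2.819×10¹⁶ J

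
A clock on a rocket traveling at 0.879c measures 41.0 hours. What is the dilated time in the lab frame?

Proper time Δt₀ = 41.0 hours
γ = 1/√(1 - 0.879²) = 2.0972
Δt = γΔt₀ = 2.0972 × 41.0 = 85.99 hours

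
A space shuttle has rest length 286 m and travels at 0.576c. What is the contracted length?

Proper length L₀ = 286 m
γ = 1/√(1 - 0.576²) = 1.2233
L = L₀/γ = 286/1.2233 = 233.8 m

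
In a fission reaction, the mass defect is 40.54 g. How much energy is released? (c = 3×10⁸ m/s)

Convert mass defect: Δm = 40.54 g = 0.04054 kg
E = Δm·c² = 0.04054 × (3×10⁸)²
= 0.04054 × 9×10¹⁶ = 3.649×10¹⁵ J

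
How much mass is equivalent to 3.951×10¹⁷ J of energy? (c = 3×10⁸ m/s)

From E = mc², we get m = E/c²
c² = (3×10⁸)² = 9×10¹⁶ m²/s²
m = 3.951×10¹⁷ / 9×10¹⁶ = 4.390 kg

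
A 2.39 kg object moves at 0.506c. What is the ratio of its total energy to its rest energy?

E = γmc², E₀ = mc²
E/E₀ = γ = 1/√(1 - 0.506²) = 1.159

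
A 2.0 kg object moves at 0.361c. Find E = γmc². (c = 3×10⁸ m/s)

γ = 1/√(1 - 0.361²) = 1.072
mc² = 2.0 × (3×10⁸)² = 1.800×10¹⁷ J
E = γmc² = 1.072 × 1.800×10¹⁷ = 1.930×10¹⁷ J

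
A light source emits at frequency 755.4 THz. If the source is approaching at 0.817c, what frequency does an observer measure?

β = v/c = 0.817
(1+β)/(1-β) = 1.817/0.183 = 9.929
Doppler factor = √(9.929) = 3.151
f_obs = 755.4 × 3.151 = 2380 THz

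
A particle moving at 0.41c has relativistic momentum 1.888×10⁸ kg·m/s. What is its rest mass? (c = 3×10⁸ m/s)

γ = 1/√(1 - 0.41²) = 1.0964
v = 0.41 × 3×10⁸ = 1.230×10⁸ m/s
m = p/(γv) = 1.888×10⁸/(1.0964 × 1.230×10⁸) = 1.400 kg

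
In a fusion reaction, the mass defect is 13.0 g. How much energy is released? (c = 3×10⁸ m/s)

Convert mass defect: Δm = 13.0 g = 0.013 kg
E = Δm·c² = 0.013 × (3×10⁸)²
= 0.013 × 9×10¹⁶ = 1.170×10¹⁵ J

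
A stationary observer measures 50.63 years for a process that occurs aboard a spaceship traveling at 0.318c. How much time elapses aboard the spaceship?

Dilated time Δt = 50.63 years
γ = 1/√(1 - 0.318²) = 1.0548
Δt₀ = Δt/γ = 50.63/1.0548 = 48.00 years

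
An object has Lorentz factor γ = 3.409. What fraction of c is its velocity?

From γ = 1/√(1 - v²/c²):
1/γ² = 1/3.409² = 0.08605
v²/c² = 1 - 0.08605 = 0.9140
v/c = √(0.9140) = 0.9560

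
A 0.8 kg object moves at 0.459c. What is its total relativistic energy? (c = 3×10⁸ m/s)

γ = 1/√(1 - 0.459²) = 1.1256
mc² = 0.8 × (3×10⁸)² = 7.200×10¹⁶ J
E = γmc² = 1.1256 × 7.200×10¹⁶ = 8.104×10¹⁶ J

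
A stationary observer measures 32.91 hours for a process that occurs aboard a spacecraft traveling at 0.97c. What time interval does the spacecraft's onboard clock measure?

Dilated time Δt = 32.91 hours
γ = 1/√(1 - 0.97²) = 4.113
Δt₀ = Δt/γ = 32.91/4.113 = 8.001 hours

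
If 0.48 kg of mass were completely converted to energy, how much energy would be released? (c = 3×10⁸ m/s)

Using E = mc²:
c² = (3×10⁸)² = 9×10¹⁶ m²/s²
E = 0.48 × 9×10¹⁶ = 4.320×10¹⁶ J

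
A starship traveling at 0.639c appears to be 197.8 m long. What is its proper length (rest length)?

Contracted length L = 197.8 m
γ = 1/√(1 - 0.639²) = 1.300
L₀ = γL = 1.300 × 197.8 = 257.1 m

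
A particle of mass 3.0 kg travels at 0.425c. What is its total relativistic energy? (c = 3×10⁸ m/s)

γ = 1/√(1 - 0.425²) = 1.1047
mc² = 3.0 × (3×10⁸)² = 2.700×10¹⁷ J
E = γmc² = 1.1047 × 2.700×10¹⁷ = 2.983×10¹⁷ J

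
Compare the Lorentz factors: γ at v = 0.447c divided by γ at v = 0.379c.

γ₁ = 1/√(1 - 0.447²) = 1.1179
γ₂ = 1/√(1 - 0.379²) = 1.0806
γ₁/γ₂ = 1.1179/1.0806 = 1.035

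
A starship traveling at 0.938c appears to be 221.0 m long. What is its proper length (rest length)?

Contracted length L = 221.0 m
γ = 1/√(1 - 0.938²) = 2.885
L₀ = γL = 2.885 × 221.0 = 637.6 m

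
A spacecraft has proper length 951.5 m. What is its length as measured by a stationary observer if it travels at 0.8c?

Proper length L₀ = 951.5 m
γ = 1/√(1 - 0.8²) = 1.6667
L = L₀/γ = 951.5/1.6667 = 570.9 m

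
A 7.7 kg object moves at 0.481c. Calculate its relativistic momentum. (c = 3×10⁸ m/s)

γ = 1/√(1 - 0.481²) = 1.1406
v = 0.481 × 3×10⁸ = 1.443×10⁸ m/s
p = γmv = 1.1406 × 7.7 × 1.443×10⁸ = 1.267×10⁹ kg·m/s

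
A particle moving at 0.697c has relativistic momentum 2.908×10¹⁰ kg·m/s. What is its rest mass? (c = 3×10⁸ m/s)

γ = 1/√(1 - 0.697²) = 1.3946
v = 0.697 × 3×10⁸ = 2.091×10⁸ m/s
m = p/(γv) = 2.908×10¹⁰/(1.3946 × 2.091×10⁸) = 99.72 kg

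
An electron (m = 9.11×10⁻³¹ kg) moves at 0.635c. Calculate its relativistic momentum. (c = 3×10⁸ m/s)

γ = 1/√(1 - 0.635²) = 1.2945
v = 0.635 × 3×10⁸ = 1.905×10⁸ m/s
p = γmv = 1.2945 × 9.11×10⁻³¹ × 1.905×10⁸ = 2.247×10⁻²² kg·m/s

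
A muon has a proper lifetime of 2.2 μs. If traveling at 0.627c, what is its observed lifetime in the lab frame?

Proper lifetime τ₀ = 2.2 μs
γ = 1/√(1 - 0.627²) = 1.2837
τ = γτ₀ = 1.2837 × 2.2 μs = 2.824 μs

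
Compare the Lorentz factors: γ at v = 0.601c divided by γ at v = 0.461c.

γ₁ = 1/√(1 - 0.601²) = 1.251
γ₂ = 1/√(1 - 0.461²) = 1.127
γ₁/γ₂ = 1.251/1.127 = 1.110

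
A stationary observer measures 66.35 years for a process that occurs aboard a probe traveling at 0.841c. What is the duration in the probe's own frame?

Dilated time Δt = 66.35 years
γ = 1/√(1 - 0.841²) = 1.848
Δt₀ = Δt/γ = 66.35/1.848 = 35.90 years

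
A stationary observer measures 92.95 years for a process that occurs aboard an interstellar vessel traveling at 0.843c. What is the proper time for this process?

Dilated time Δt = 92.95 years
γ = 1/√(1 - 0.843²) = 1.859
Δt₀ = Δt/γ = 92.95/1.859 = 50.00 years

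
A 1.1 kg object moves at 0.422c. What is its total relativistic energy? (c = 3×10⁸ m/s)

γ = 1/√(1 - 0.422²) = 1.103
mc² = 1.1 × (3×10⁸)² = 9.900×10¹⁶ J
E = γmc² = 1.103 × 9.900×10¹⁶ = 1.092×10¹⁷ J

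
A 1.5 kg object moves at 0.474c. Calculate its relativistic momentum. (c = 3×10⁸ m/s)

γ = 1/√(1 - 0.474²) = 1.1357
v = 0.474 × 3×10⁸ = 1.422×10⁸ m/s
p = γmv = 1.1357 × 1.5 × 1.422×10⁸ = 2.422×10⁸ kg·m/s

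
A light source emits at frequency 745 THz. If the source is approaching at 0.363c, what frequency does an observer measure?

β = v/c = 0.363
(1+β)/(1-β) = 1.363/0.637 = 2.140
Doppler factor = √(2.140) = 1.463
f_obs = 745 × 1.463 = 1090 THz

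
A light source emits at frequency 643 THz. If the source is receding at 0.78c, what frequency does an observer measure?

β = v/c = 0.78
(1-β)/(1+β) = 0.22/1.78 = 0.1236
Doppler factor = √(0.1236) = 0.3516
f_obs = 643 × 0.3516 = 226.1 THz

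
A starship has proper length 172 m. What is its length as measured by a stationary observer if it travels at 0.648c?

Proper length L₀ = 172 m
γ = 1/√(1 - 0.648²) = 1.313
L = L₀/γ = 172/1.313 = 131.0 m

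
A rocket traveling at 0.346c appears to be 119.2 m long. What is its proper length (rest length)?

Contracted length L = 119.2 m
γ = 1/√(1 - 0.346²) = 1.0658
L₀ = γL = 1.0658 × 119.2 = 127.0 m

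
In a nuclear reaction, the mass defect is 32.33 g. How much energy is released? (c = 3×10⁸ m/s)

Convert mass defect: Δm = 32.33 g = 0.03233 kg
E = Δm·c² = 0.03233 × (3×10⁸)²
= 0.03233 × 9×10¹⁶ = 2.910×10¹⁵ J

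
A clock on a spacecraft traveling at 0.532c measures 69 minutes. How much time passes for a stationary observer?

Proper time Δt₀ = 69 minutes
γ = 1/√(1 - 0.532²) = 1.181
Δt = γΔt₀ = 1.181 × 69 = 81.49 minutes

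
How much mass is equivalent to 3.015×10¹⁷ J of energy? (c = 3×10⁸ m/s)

From E = mc², we get m = E/c²
c² = (3×10⁸)² = 9×10¹⁶ m²/s²
m = 3.015×10¹⁷ / 9×10¹⁶ = 3.350 kg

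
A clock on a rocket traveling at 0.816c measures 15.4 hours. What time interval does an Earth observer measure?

Proper time Δt₀ = 15.4 hours
γ = 1/√(1 - 0.816²) = 1.730
Δt = γΔt₀ = 1.730 × 15.4 = 26.64 hours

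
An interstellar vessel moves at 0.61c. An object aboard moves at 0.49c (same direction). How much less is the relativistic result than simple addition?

Classical: u' + v = 0.49 + 0.61 = 1.1c
Relativistic: u = (0.49 + 0.61)/(1 + 0.2989) = 1.1/1.2989 = 0.8469c
Difference: 1.1 - 0.8469 = 0.2531c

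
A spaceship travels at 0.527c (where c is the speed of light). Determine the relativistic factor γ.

v/c = 0.527, so (v/c)² = 0.277729
1 - (v/c)² = 0.722271
γ = 1/√(0.722271) = 1.177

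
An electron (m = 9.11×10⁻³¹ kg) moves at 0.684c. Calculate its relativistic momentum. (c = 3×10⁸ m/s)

γ = 1/√(1 - 0.684²) = 1.371
v = 0.684 × 3×10⁸ = 2.052×10⁸ m/s
p = γmv = 1.371 × 9.11×10⁻³¹ × 2.052×10⁸ = 2.563×10⁻²² kg·m/s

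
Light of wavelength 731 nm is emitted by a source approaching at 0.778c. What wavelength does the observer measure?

β = 0.778
Wavelength Doppler factor = √(0.222/1.778) = √(0.1249) = 0.3534
λ_obs = 731 × 0.3534 = 258.3 nm (blueshift)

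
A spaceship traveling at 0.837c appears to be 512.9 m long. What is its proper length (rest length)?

Contracted length L = 512.9 m
γ = 1/√(1 - 0.837²) = 1.8275
L₀ = γL = 1.8275 × 512.9 = 937.3 m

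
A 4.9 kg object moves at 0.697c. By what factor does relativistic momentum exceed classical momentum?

p_rel = γmv, p_class = mv
Ratio = γ = 1/√(1 - 0.697²) = 1.395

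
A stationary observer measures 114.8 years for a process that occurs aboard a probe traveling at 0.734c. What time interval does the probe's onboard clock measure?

Dilated time Δt = 114.8 years
γ = 1/√(1 - 0.734²) = 1.4724
Δt₀ = Δt/γ = 114.8/1.4724 = 77.97 years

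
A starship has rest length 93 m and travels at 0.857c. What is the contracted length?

Proper length L₀ = 93 m
γ = 1/√(1 - 0.857²) = 1.9406
L = L₀/γ = 93/1.9406 = 47.92 m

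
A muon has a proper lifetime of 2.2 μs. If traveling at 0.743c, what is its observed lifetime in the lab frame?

Proper lifetime τ₀ = 2.2 μs
γ = 1/√(1 - 0.743²) = 1.494
τ = γτ₀ = 1.494 × 2.2 μs = 3.287 μs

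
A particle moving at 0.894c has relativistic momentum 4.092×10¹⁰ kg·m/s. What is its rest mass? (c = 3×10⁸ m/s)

γ = 1/√(1 - 0.894²) = 2.232
v = 0.894 × 3×10⁸ = 2.682×10⁸ m/s
m = p/(γv) = 4.092×10¹⁰/(2.232 × 2.682×10⁸) = 68.36 kg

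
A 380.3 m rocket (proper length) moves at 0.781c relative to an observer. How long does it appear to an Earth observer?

Proper length L₀ = 380.3 m
γ = 1/√(1 - 0.781²) = 1.601
L = L₀/γ = 380.3/1.601 = 237.5 m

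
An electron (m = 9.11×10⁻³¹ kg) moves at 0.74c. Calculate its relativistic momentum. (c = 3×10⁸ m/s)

γ = 1/√(1 - 0.74²) = 1.487
v = 0.74 × 3×10⁸ = 2.220×10⁸ m/s
p = γmv = 1.487 × 9.11×10⁻³¹ × 2.220×10⁸ = 3.007×10⁻²² kg·m/s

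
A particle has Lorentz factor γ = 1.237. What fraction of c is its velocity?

From γ = 1/√(1 - v²/c²):
1/γ² = 1/1.237² = 0.6535
v²/c² = 1 - 0.6535 = 0.3465
v/c = √(0.3465) = 0.5886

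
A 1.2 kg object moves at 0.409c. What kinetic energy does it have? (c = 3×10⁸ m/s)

γ = 1/√(1 - 0.409²) = 1.09585
γ - 1 = 0.09585
KE = (γ-1)mc² = 0.09585 × 1.2 × (3×10⁸)² = 1.035×10¹⁶ J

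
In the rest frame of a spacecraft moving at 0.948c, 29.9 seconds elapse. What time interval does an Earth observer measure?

Proper time Δt₀ = 29.9 seconds
γ = 1/√(1 - 0.948²) = 3.142
Δt = γΔt₀ = 3.142 × 29.9 = 93.95 seconds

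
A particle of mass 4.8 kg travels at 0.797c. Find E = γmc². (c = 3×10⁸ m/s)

γ = 1/√(1 - 0.797²) = 1.6557
mc² = 4.8 × (3×10⁸)² = 4.320×10¹⁷ J
E = γmc² = 1.6557 × 4.320×10¹⁷ = 7.153×10¹⁷ J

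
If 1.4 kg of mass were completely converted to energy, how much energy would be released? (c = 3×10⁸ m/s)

Using E = mc²:
c² = (3×10⁸)² = 9×10¹⁶ m²/s²
E = 1.4 × 9×10¹⁶ = 1.260×10¹⁷ J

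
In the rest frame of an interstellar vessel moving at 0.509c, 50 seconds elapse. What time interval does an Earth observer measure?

Proper time Δt₀ = 50 seconds
γ = 1/√(1 - 0.509²) = 1.1618
Δt = γΔt₀ = 1.1618 × 50 = 58.09 seconds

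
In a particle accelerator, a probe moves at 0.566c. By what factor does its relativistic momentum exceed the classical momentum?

p_rel = γmv, p_class = mv
Ratio = γ = 1/√(1 - 0.566²)
= 1/√(0.679644) = 1.213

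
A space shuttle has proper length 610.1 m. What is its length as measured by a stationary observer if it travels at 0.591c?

Proper length L₀ = 610.1 m
γ = 1/√(1 - 0.591²) = 1.23966
L = L₀/γ = 610.1/1.23966 = 492.2 m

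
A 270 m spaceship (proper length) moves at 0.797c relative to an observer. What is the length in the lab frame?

Proper length L₀ = 270 m
γ = 1/√(1 - 0.797²) = 1.6557
L = L₀/γ = 270/1.6557 = 163.1 m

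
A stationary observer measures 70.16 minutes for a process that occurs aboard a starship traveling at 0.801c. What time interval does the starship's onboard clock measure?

Dilated time Δt = 70.16 minutes
γ = 1/√(1 - 0.801²) = 1.6704
Δt₀ = Δt/γ = 70.16/1.6704 = 42.00 minutes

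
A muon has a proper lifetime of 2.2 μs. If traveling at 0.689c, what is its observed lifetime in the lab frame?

Proper lifetime τ₀ = 2.2 μs
γ = 1/√(1 - 0.689²) = 1.37976
τ = γτ₀ = 1.37976 × 2.2 μs = 3.035 μs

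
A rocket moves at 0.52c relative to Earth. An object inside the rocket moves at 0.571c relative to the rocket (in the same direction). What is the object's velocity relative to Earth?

u = (u' + v)/(1 + u'v/c²)
Numerator: 0.571 + 0.52 = 1.091
Denominator: 1 + 0.29692 = 1.29692
u = 1.091/1.29692 = 0.8412c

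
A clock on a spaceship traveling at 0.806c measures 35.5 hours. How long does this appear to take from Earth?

Proper time Δt₀ = 35.5 hours
γ = 1/√(1 - 0.806²) = 1.6894
Δt = γΔt₀ = 1.6894 × 35.5 = 59.97 hours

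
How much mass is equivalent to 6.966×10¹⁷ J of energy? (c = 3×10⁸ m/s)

From E = mc², we get m = E/c²
c² = (3×10⁸)² = 9×10¹⁶ m²/s²
m = 6.966×10¹⁷ / 9×10¹⁶ = 7.740 kg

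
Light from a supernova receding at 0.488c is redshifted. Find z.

β = 0.488
(1+β)/(1-β) = 1.488/0.512 = 2.9063
√(2.9063) = 1.7048
z = 1.7048 - 1 = 0.7048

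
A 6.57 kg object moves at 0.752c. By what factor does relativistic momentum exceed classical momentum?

p_rel = γmv, p_class = mv
Ratio = γ = 1/√(1 - 0.752²) = 1.517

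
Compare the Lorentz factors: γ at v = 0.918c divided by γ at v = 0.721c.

γ₁ = 1/√(1 - 0.918²) = 2.5216
γ₂ = 1/√(1 - 0.721²) = 1.4431
γ₁/γ₂ = 2.5216/1.4431 = 1.747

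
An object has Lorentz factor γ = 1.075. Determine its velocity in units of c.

From γ = 1/√(1 - v²/c²):
1/γ² = 1/1.075² = 0.8653
v²/c² = 1 - 0.8653 = 0.1347
v/c = √(0.1347) = 0.3670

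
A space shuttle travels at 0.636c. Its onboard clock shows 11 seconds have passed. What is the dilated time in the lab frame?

Proper time Δt₀ = 11 seconds
γ = 1/√(1 - 0.636²) = 1.2959
Δt = γΔt₀ = 1.2959 × 11 = 14.25 seconds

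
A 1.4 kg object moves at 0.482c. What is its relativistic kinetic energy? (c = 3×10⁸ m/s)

γ = 1/√(1 - 0.482²) = 1.14133
γ - 1 = 0.14133
KE = (γ-1)mc² = 0.14133 × 1.4 × (3×10⁸)² = 1.781×10¹⁶ J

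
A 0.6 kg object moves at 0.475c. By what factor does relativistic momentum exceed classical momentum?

p_rel = γmv, p_class = mv
Ratio = γ = 1/√(1 - 0.475²) = 1.136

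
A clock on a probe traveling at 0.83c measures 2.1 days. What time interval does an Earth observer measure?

Proper time Δt₀ = 2.1 days
γ = 1/√(1 - 0.83²) = 1.793
Δt = γΔt₀ = 1.793 × 2.1 = 3.765 days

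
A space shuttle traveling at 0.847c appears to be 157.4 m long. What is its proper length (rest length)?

Contracted length L = 157.4 m
γ = 1/√(1 - 0.847²) = 1.881
L₀ = γL = 1.881 × 157.4 = 296.1 m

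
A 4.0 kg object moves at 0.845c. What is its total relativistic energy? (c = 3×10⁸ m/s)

γ = 1/√(1 - 0.845²) = 1.870
mc² = 4.0 × (3×10⁸)² = 3.600×10¹⁷ J
E = γmc² = 1.870 × 3.600×10¹⁷ = 6.732×10¹⁷ J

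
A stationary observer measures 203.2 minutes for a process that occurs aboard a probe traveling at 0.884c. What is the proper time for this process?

Dilated time Δt = 203.2 minutes
γ = 1/√(1 - 0.884²) = 2.1391
Δt₀ = Δt/γ = 203.2/2.1391 = 94.99 minutes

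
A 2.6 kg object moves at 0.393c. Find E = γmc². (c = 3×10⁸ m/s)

γ = 1/√(1 - 0.393²) = 1.0875
mc² = 2.6 × (3×10⁸)² = 2.340×10¹⁷ J
E = γmc² = 1.0875 × 2.340×10¹⁷ = 2.545×10¹⁷ J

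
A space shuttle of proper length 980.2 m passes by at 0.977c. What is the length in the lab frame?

Proper length L₀ = 980.2 m
γ = 1/√(1 - 0.977²) = 4.690
L = L₀/γ = 980.2/4.690 = 209.0 m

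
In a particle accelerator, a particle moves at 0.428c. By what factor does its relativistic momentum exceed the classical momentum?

p_rel = γmv, p_class = mv
Ratio = γ = 1/√(1 - 0.428²)
= 1/√(0.816816) = 1.106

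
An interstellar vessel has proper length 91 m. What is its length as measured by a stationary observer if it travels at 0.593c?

Proper length L₀ = 91 m
γ = 1/√(1 - 0.593²) = 1.242
L = L₀/γ = 91/1.242 = 73.27 m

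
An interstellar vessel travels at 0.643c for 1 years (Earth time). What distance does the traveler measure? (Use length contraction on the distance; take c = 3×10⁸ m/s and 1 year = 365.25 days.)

Earth distance: d = v × t = 0.643c × 1 yr = 6.0875×10¹⁵ m
γ = 1.3057
d' = d/γ = 6.0875×10¹⁵/1.3057 = 4.662×10¹⁵ m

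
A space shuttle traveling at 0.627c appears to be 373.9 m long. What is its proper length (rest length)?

Contracted length L = 373.9 m
γ = 1/√(1 - 0.627²) = 1.2837
L₀ = γL = 1.2837 × 373.9 = 480.0 m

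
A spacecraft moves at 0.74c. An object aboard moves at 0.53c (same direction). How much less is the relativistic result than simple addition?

Classical: u' + v = 0.53 + 0.74 = 1.27c
Relativistic: u = (0.53 + 0.74)/(1 + 0.3922) = 1.27/1.3922 = 0.9122c
Difference: 1.27 - 0.9122 = 0.3578c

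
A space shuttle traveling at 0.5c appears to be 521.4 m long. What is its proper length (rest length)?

Contracted length L = 521.4 m
γ = 1/√(1 - 0.5²) = 1.1547
L₀ = γL = 1.1547 × 521.4 = 602.1 m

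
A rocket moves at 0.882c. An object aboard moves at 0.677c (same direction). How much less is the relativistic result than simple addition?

Classical: u' + v = 0.677 + 0.882 = 1.559c
Relativistic: u = (0.677 + 0.882)/(1 + 0.597114) = 1.559/1.597114 = 0.9761c
Difference: 1.559 - 0.9761 = 0.5829c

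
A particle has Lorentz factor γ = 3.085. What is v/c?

From γ = 1/√(1 - v²/c²):
1/γ² = 1/3.085² = 0.1051
v²/c² = 1 - 0.1051 = 0.8949
v/c = √(0.8949) = 0.9460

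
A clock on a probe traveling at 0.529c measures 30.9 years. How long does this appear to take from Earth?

Proper time Δt₀ = 30.9 years
γ = 1/√(1 - 0.529²) = 1.1784
Δt = γΔt₀ = 1.1784 × 30.9 = 36.41 years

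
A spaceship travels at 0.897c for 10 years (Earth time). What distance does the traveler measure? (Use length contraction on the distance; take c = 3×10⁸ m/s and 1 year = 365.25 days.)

Earth distance: d = v × t = 0.897c × 10 yr = 8.492×10¹⁶ m
γ = 2.262
d' = d/γ = 8.492×10¹⁶/2.262 = 3.754×10¹⁶ m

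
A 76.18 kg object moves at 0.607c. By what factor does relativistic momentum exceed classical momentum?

p_rel = γmv, p_class = mv
Ratio = γ = 1/√(1 - 0.607²) = 1.258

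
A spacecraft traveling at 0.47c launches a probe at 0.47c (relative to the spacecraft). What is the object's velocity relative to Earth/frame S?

u = (u' + v)/(1 + u'v/c²)
Numerator: 0.47 + 0.47 = 0.94
Denominator: 1 + 0.2209 = 1.2209
u = 0.94/1.2209 = 0.7699c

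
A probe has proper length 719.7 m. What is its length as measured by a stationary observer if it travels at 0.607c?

Proper length L₀ = 719.7 m
γ = 1/√(1 - 0.607²) = 1.25833
L = L₀/γ = 719.7/1.25833 = 571.9 m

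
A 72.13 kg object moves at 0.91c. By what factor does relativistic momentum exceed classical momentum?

p_rel = γmv, p_class = mv
Ratio = γ = 1/√(1 - 0.91²) = 2.412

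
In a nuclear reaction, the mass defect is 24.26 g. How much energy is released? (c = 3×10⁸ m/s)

Convert mass defect: Δm = 24.26 g = 0.02426 kg
E = Δm·c² = 0.02426 × (3×10⁸)²
= 0.02426 × 9×10¹⁶ = 2.183×10¹⁵ J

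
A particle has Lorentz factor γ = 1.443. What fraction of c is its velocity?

From γ = 1/√(1 - v²/c²):
1/γ² = 1/1.443² = 0.48025
v²/c² = 1 - 0.48025 = 0.51975
v/c = √(0.51975) = 0.7209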